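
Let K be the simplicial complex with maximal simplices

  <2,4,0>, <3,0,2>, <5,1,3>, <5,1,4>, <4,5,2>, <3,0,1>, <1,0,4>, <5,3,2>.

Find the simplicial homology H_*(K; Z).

We work with the vertex ordering 0 < 1 < 2 < 3 < 4 < 5. The simplices of K, each written with vertices in increasing order, are:

  0-simplices (6): [0], [1], [2], [3], [4], [5]
  1-simplices (12): [0,1], [0,2], [0,3], [0,4], [1,3], [1,4], [1,5], [2,3], [2,4], [2,5], [3,5], [4,5]
  2-simplices (8): [0,1,3], [0,1,4], [0,2,3], [0,2,4], [1,3,5], [1,4,5], [2,3,5], [2,4,5]

Hence C_0 ≅ Z^6, C_1 ≅ Z^12, C_2 ≅ Z^8.

The boundary map ∂_1: C_1 → C_0 sends each edge [p,q] (with p < q) to q − p. For instance
  ∂[1,4] = [4] − [1].
The resulting 6×12 matrix has rank 5, and its Smith normal form has invariant factors (1,1,1,1,1).

∂_2: C_2 → C_1 sends each 2-simplex [p,q,r] to [q,r] − [p,r] + [p,q]. For instance
  ∂[0,1,3] = [1,3] − [0,3] + [0,1],
  ∂[1,4,5] = [4,5] − [1,5] + [1,4].
The resulting 12×8 matrix has rank 7, and its Smith normal form has invariant factors (1,1,1,1,1,1,1).

Now H_k = ker ∂_k / im ∂_{k+1}, so:

  H_0: rank C_0 − rank ∂_1 = 6 − 5 = 1, and the invariant factors of ∂_1 are all 1, so H_0 = Z.
  H_1: rank ker ∂_1 − rank ∂_2 = (12 − 5) − 7 = 0, and the invariant factors of ∂_2 are all 1, so H_1 = 0.
  H_2: rank ker ∂_2 − rank ∂_3 = (8 − 7) − 0 = 1, and there is no ∂_3, so H_2 = Z.

As a check, the Euler characteristic is 6 − 12 + 8 = 2, which agrees with 1 − 0 + 1 = 2.

H_0 ≅ Z,  H_1 = 0,  H_2 ≅ Z.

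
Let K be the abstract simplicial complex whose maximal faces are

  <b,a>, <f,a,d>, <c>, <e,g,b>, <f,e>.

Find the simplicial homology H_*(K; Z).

Fix the vertex order a < b < c < d < e < f < g and write every simplex with vertices in increasing order. Then dim K = 2 and the simplices of K are:

  0-simplices (7): a, b, c, d, e, f, g
  1-simplices (8): ab, ad, af, be, bg, df, ef, eg
  2-simplices (2): adf, beg

Hence C_0 ≅ Z^7, C_1 ≅ Z^8, C_2 ≅ Z^2.

Boundary ∂_1: C_1 → C_0 sends each edge [p,q] (with p < q) to q − p.
As a 7×8 matrix over Z this has rank 5, with invariant factors (1,1,1,1,1).

The boundary map ∂_2: C_2 → C_1 acts by ∂[p,q,r] = [q,r] − [p,r] + [p,q]. For instance
  ∂beg = eg − bg + be,
  ∂adf = df − af + ad.
The resulting 8×2 matrix has rank 2, and its Smith normal form has invariant factors (1,1).

Reading off H_k = ker ∂_k / im ∂_{k+1}:

  H_0: rank C_0 − rank ∂_1 = 7 − 5 = 2, and the invariant factors of ∂_1 are all 1, so H_0 = Z^2.
  H_1: rank ker ∂_1 − rank ∂_2 = (8 − 5) − 2 = 1, and the invariant factors of ∂_2 are all 1, so H_1 = Z.
  H_2: rank ker ∂_2 − rank ∂_3 = (2 − 2) − 0 = 0, and there is no ∂_3, so H_2 = 0.

H_0 = Z^2,  H_1 = Z,  H_2 = 0.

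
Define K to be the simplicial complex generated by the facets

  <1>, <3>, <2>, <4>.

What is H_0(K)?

Order the vertices as 1 < 2 < 3 < 4. Listing each simplex with vertices in this order, K has dimension 0 with simplices:

  0-simplices (4): [1], [2], [3], [4]

giving chain groups C_0 ≅ Z^4.

Computing H_k = (kernel of ∂_k) / (image of ∂_{k+1}):

  H_0: rank C_0 − rank ∂_1 = 4 − 0 = 4, and there is no ∂_1, so H_0 ≅ Z^4.

(K is a triangulation of a set of 4 points.)

H_0 = Z^4.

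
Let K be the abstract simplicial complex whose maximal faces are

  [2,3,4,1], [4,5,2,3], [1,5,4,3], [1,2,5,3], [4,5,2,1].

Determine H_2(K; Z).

H_2 ≅ 0.

Take the total order 1 < 2 < 3 < 4 < 5 on the vertex set. Then K (dimension 3) consists of the simplices:

  0-simplices (5): [1], [2], [3], [4], [5]
  1-simplices (10): [1,2], [1,3], [1,4], [1,5], [2,3], [2,4], [2,5], [3,4], [3,5], [4,5]
  2-simplices (10): [1,2,3], [1,2,4], [1,2,5], [1,3,4], [1,3,5], [1,4,5], [2,3,4], [2,3,5], [2,4,5], [3,4,5]
  3-simplices (5): [1,2,3,4], [1,2,3,5], [1,2,4,5], [1,3,4,5], [2,3,4,5]

so the chain groups are C_0 ≅ Z^5, C_1 ≅ Z^10, C_2 ≅ Z^10, C_3 ≅ Z^5.

Boundary ∂_1: C_1 → C_0 maps an edge to its endpoints' difference, ∂[p,q] = q − p.
The resulting 5×10 matrix has rank 4, and its Smith normal form has invariant factors (1,1,1,1).

∂_2: C_2 → C_1 sends each 2-simplex [p,q,r] to [q,r] − [p,r] + [p,q]. For instance
  ∂[1,2,5] = [2,5] − [1,5] + [1,2],
  ∂[2,3,4] = [3,4] − [2,4] + [2,3].
The resulting 10×10 matrix has rank 6, and its Smith normal form has invariant factors (1,1,1,1,1,1).

Boundary ∂_3: C_3 → C_2 sends each 3-simplex σ to the alternating sum Σ_i (−1)^i (σ with its i-th vertex removed). For instance
  ∂[2,3,4,5] = [3,4,5] − [2,4,5] + [2,3,5] − [2,3,4],
  ∂[1,3,4,5] = [3,4,5] − [1,4,5] + [1,3,5] − [1,3,4].
As a 10×5 matrix over Z this has rank 4, with invariant factors (1,1,1,1).

Reading off H_k = ker ∂_k / im ∂_{k+1}:

  H_2: rank ker ∂_2 − rank ∂_3 = (10 − 6) − 4 = 0, and the invariant factors of ∂_3 are all 1, so H_2 ≅ 0.

(K is a triangulation of the 3-sphere S^3.)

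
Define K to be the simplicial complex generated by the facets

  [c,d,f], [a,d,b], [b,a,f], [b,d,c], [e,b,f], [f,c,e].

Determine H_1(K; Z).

H_1 = Z.

Take the total order a < b < c < d < e < f on the vertex set. Then K (dimension 2) consists of the simplices:

  0-simplices (6): a, b, c, d, e, f
  1-simplices (12): ab, ad, af, bc, bd, be, bf, cd, ce, cf, df, ef
  2-simplices (6): abd, abf, bcd, bef, cdf, cef

giving chain groups C_0 ≅ Z^6, C_1 ≅ Z^12, C_2 ≅ Z^6.

Boundary ∂_1: C_1 → C_0 maps an edge to its endpoints' difference, ∂[p,q] = q − p. For instance
  ∂df = f − d.
As a 6×12 matrix over Z this has rank 5, with invariant factors (1,1,1,1,1).

∂_2: C_2 → C_1 maps a triangle to the signed sum of its edges. For instance
  ∂cef = ef − cf + ce,
  ∂cdf = df − cf + cd.
This gives a 12×6 integer matrix of rank 6; reducing to Smith normal form yields diagonal entries (1,1,1,1,1,1).

From H_k ≅ ker(∂_k) / im(∂_{k+1}) we obtain:

  H_1: rank ker ∂_1 − rank ∂_2 = (12 − 5) − 6 = 1, and the invariant factors of ∂_2 are all 1, so H_1 ≅ Z.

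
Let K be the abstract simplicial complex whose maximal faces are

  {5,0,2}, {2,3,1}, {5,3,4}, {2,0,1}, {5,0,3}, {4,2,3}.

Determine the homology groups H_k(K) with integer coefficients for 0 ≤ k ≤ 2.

H_0 = Z,  H_1 = Z,  H_2 = 0.

Order the vertices as 0 < 1 < 2 < 3 < 4 < 5. Listing each simplex with vertices in this order, K has dimension 2 with simplices:

  0-simplices (6): [0], [1], [2], [3], [4], [5]
  1-simplices (12): [0,1], [0,2], [0,3], [0,5], [1,2], [1,3], [2,3], [2,4], [2,5], [3,4], [3,5], [4,5]
  2-simplices (6): [0,1,2], [0,2,5], [0,3,5], [1,2,3], [2,3,4], [3,4,5]

so the chain groups are C_0 ≅ Z^6, C_1 ≅ Z^12, C_2 ≅ Z^6.

Boundary ∂_1: C_1 → C_0 sends each edge [p,q] (with p < q) to q − p. For instance
  ∂[2,5] = [5] − [2].
This gives a 6×12 integer matrix of rank 5; reducing to Smith normal form yields diagonal entries (1,1,1,1,1).

Boundary ∂_2: C_2 → C_1 acts by ∂[p,q,r] = [q,r] − [p,r] + [p,q]. For instance
  ∂[1,2,3] = [2,3] − [1,3] + [1,2],
  ∂[3,4,5] = [4,5] − [3,5] + [3,4].
The 12×6 boundary matrix has rank 6 and Smith normal form diag(1,1,1,1,1,1).

Now H_k = ker ∂_k / im ∂_{k+1}, so:

  H_0: rank C_0 − rank ∂_1 = 6 − 5 = 1, and the invariant factors of ∂_1 are all 1, so H_0 = Z.
  H_1: rank ker ∂_1 − rank ∂_2 = (12 − 5) − 6 = 1, and the invariant factors of ∂_2 are all 1, so H_1 = Z.
  H_2: rank ker ∂_2 − rank ∂_3 = (6 − 6) − 0 = 0, and there is no ∂_3, so H_2 = 0.

(K is a triangulation of the cylinder S^1 x I.)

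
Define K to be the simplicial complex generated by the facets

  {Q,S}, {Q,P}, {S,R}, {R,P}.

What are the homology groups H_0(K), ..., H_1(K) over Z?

Take the total order P < Q < R < S on the vertex set. Then K (dimension 1) consists of the simplices:

  0-simplices (4): P, Q, R, S
  1-simplices (4): PQ, PR, QS, RS

Hence C_0 ≅ Z^4, C_1 ≅ Z^4.

∂_1: C_1 → C_0 sends each edge [p,q] (with p < q) to q − p.
This gives a 4×4 integer matrix of rank 3; reducing to Smith normal form yields diagonal entries (1,1,1).

Now H_k = ker ∂_k / im ∂_{k+1}, so:

  H_0: rank C_0 − rank ∂_1 = 4 − 3 = 1, and the invariant factors of ∂_1 are all 1, so H_0 ≅ Z.
  H_1: rank ker ∂_1 − rank ∂_2 = (4 − 3) − 0 = 1, and there is no ∂_2, so H_1 ≅ Z.

H_0 ≅ Z,  H_1 ≅ Z.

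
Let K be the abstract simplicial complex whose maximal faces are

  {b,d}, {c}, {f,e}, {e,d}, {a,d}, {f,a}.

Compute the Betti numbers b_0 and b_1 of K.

Take the total order a < b < c < d < e < f on the vertex set. Then K (dimension 1) consists of the simplices:

  0-simplices (6): a, b, c, d, e, f
  1-simplices (5): ad, af, bd, de, ef

Hence C_0 ≅ Z^6, C_1 ≅ Z^5.

∂_1: C_1 → C_0 is given by ∂[p,q] = [q] − [p]. For instance
  ∂ad = d − a.
As a 6×5 matrix over Z this has rank 4, with invariant factors (1,1,1,1).

Reading off H_k = ker ∂_k / im ∂_{k+1}:

  H_0: rank C_0 − rank ∂_1 = 6 − 4 = 2, and the invariant factors of ∂_1 are all 1, so H_0 ≅ Z^2.
  H_1: rank ker ∂_1 − rank ∂_2 = (5 − 4) − 0 = 1, and there is no ∂_2, so H_1 ≅ Z.

As a check, the Euler characteristic is 6 − 5 = 1, which agrees with 2 − 1 = 1.

Hence the Betti numbers are b_0 = 2, b_1 = 1.

b_0 = 2, b_1 = 1.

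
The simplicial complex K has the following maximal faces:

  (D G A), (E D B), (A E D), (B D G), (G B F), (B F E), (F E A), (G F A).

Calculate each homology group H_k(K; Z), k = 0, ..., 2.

K has 6 vertices, 12 edges, 8 triangles.
rank ∂_0 = 0, rank ∂_1 = 5 ⇒ b_0 = 6 − 0 − 5 = 1; all invariant factors of ∂_1 are 1 so no torsion. So H_0 = Z.
rank ∂_1 = 5, rank ∂_2 = 7 ⇒ b_1 = 12 − 5 − 7 = 0; all invariant factors of ∂_2 are 1 so no torsion. So H_1 = 0.
rank ∂_2 = 7, rank ∂_3 = 0 ⇒ b_2 = 8 − 7 − 0 = 1. So H_2 = Z.

H_0 = Z,  H_1 = 0,  H_2 = Z.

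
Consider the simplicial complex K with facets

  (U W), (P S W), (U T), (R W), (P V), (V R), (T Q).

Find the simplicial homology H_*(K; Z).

H_0 = Z,  H_1 = Z,  H_2 = 0.

We work with the vertex ordering P < Q < R < S < T < U < V < W. The simplices of K, each written with vertices in increasing order, are:

  0-simplices (8): P, Q, R, S, T, U, V, W
  1-simplices (9): PS, PV, PW, QT, RV, RW, SW, TU, UW
  2-simplices (1): PSW

giving chain groups C_0 ≅ Z^8, C_1 ≅ Z^9, C_2 ≅ Z^1.

Boundary ∂_1: C_1 → C_0 sends each edge [p,q] (with p < q) to q − p. For instance
  ∂QT = T − Q.
The 8×9 boundary matrix has rank 7 and Smith normal form diag(1,1,1,1,1,1,1).

Boundary ∂_2: C_2 → C_1 sends each 2-simplex [p,q,r] to [q,r] − [p,r] + [p,q]. For instance
  ∂PSW = SW − PW + PS.
The resulting 9×1 matrix has rank 1, and its Smith normal form has invariant factors (1).

Computing H_k = (kernel of ∂_k) / (image of ∂_{k+1}):

  H_0: rank C_0 − rank ∂_1 = 8 − 7 = 1, and the invariant factors of ∂_1 are all 1, so H_0 = Z.
  H_1: rank ker ∂_1 − rank ∂_2 = (9 − 7) − 1 = 1, and the invariant factors of ∂_2 are all 1, so H_1 = Z.
  H_2: rank ker ∂_2 − rank ∂_3 = (1 − 1) − 0 = 0, and there is no ∂_3, so H_2 = 0.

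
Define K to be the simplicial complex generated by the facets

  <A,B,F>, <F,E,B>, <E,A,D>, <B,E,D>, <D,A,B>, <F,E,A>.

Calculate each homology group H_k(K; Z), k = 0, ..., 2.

K has 5 vertices, 9 edges, 6 triangles.
rank ∂_0 = 0, rank ∂_1 = 4 ⇒ b_0 = 5 − 0 − 4 = 1; all invariant factors of ∂_1 are 1 so no torsion. So H_0 ≅ Z.
rank ∂_1 = 4, rank ∂_2 = 5 ⇒ b_1 = 9 − 4 − 5 = 0; all invariant factors of ∂_2 are 1 so no torsion. So H_1 ≅ 0.
rank ∂_2 = 5, rank ∂_3 = 0 ⇒ b_2 = 6 − 5 − 0 = 1. So H_2 ≅ Z.

H_0 = Z,  H_1 = 0,  H_2 = Z.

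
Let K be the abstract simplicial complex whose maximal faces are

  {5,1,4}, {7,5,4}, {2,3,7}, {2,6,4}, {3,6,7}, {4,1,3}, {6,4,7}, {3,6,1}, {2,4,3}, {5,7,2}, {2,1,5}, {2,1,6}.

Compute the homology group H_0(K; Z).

Fix the vertex order 1 < 2 < 3 < 4 < 5 < 6 < 7 and write every simplex with vertices in increasing order. Then dim K = 2 and the simplices of K are:

  0-simplices (7): [1], [2], [3], [4], [5], [6], [7]
  1-simplices (18): [1,2], [1,3], [1,4], [1,5], [1,6], [2,3], [2,4], [2,5], [2,6], [2,7], [3,4], [3,6], [3,7], [4,5], [4,6], [4,7], [5,7], [6,7]
  2-simplices (12): [1,2,5], [1,2,6], [1,3,4], [1,3,6], [1,4,5], [2,3,4], [2,3,7], [2,4,6], [2,5,7], [3,6,7], [4,5,7], [4,6,7]

Hence C_0 ≅ Z^7, C_1 ≅ Z^18, C_2 ≅ Z^12.

∂_1: C_1 → C_0 sends each edge [p,q] (with p < q) to q − p. For instance
  ∂[3,6] = [6] − [3].
As a 7×18 matrix over Z this has rank 6, with invariant factors (1,1,1,1,1,1).

∂_2: C_2 → C_1 maps a triangle to the signed sum of its edges. For instance
  ∂[1,4,5] = [4,5] − [1,5] + [1,4],
  ∂[1,2,5] = [2,5] − [1,5] + [1,2].
This gives a 18×12 integer matrix of rank 12; reducing to Smith normal form yields diagonal entries (1,1,1,1,1,1,1,1,1,1,1,2).

Now H_k = ker ∂_k / im ∂_{k+1}, so:

  H_0: rank C_0 − rank ∂_1 = 7 − 6 = 1, and the invariant factors of ∂_1 are all 1, so H_0 = Z.

H_0 ≅ Z.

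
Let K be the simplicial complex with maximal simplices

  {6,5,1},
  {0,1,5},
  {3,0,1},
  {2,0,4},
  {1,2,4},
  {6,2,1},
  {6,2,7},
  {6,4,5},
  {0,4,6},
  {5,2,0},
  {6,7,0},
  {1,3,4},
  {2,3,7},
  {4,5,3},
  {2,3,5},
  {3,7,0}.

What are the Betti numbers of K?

b_0 = 1, b_1 = 2, b_2 = 1.

K has 8 vertices, 24 edges, 16 triangles.
rank ∂_0 = 0, rank ∂_1 = 7 ⇒ b_0 = 8 − 0 − 7 = 1; all invariant factors of ∂_1 are 1 so no torsion. So H_0 ≅ Z.
rank ∂_1 = 7, rank ∂_2 = 15 ⇒ b_1 = 24 − 7 − 15 = 2; all invariant factors of ∂_2 are 1 so no torsion. So H_1 ≅ Z^2.
rank ∂_2 = 15, rank ∂_3 = 0 ⇒ b_2 = 16 − 15 − 0 = 1. So H_2 ≅ Z.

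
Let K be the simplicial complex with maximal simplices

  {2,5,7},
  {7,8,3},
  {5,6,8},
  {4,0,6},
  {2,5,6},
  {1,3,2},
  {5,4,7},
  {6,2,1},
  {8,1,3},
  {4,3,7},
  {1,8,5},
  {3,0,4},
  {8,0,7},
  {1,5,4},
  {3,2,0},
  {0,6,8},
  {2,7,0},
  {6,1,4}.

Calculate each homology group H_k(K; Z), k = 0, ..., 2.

H_0 ≅ Z,  H_1 ≅ Z × Z/2,  H_2 = 0.

We work with the vertex ordering 0 < 1 < 2 < 3 < 4 < 5 < 6 < 7 < 8. The simplices of K, each written with vertices in increasing order, are:

  0-simplices (9): [0], [1], [2], [3], [4], [5], [6], [7], [8]
  1-simplices (27): (27 of them)
  2-simplices (18): [0,2,3], [0,2,7], [0,3,4], [0,4,6], [0,6,8], [0,7,8], [1,2,3], [1,2,6], [1,3,8], [1,4,5], [1,4,6], [1,5,8], [2,5,6], [2,5,7], [3,4,7], [3,7,8], [4,5,7], [5,6,8]

so the chain groups are C_0 ≅ Z^9, C_1 ≅ Z^27, C_2 ≅ Z^18.

The boundary map ∂_1: C_1 → C_0 maps an edge to its endpoints' difference, ∂[p,q] = q − p. For instance
  ∂[4,7] = [7] − [4].
The resulting 9×27 matrix has rank 8, and its Smith normal form has invariant factors (1,1,1,1,1,1,1,1).

Boundary ∂_2: C_2 → C_1 sends each 2-simplex [p,q,r] to [q,r] − [p,r] + [p,q]. For instance
  ∂[0,2,3] = [2,3] − [0,3] + [0,2],
  ∂[0,3,4] = [3,4] − [0,4] + [0,3].
The 27×18 boundary matrix has rank 18 and Smith normal form diag(1,1,1,1,1,1,1,1,1,1,1,1,1,1,1,1,1,2).

Now H_k = ker ∂_k / im ∂_{k+1}, so:

  H_0: rank C_0 − rank ∂_1 = 9 − 8 = 1, and the invariant factors of ∂_1 are all 1, so H_0 = Z.
  H_1: rank ker ∂_1 − rank ∂_2 = (27 − 8) − 18 = 1, and ∂_2 has invariant factor 2 > 1, so H_1 = Z × Z/2.
  H_2: rank ker ∂_2 − rank ∂_3 = (18 − 18) − 0 = 0, and there is no ∂_3, so H_2 = 0.

(K is a triangulation of the Klein bottle.)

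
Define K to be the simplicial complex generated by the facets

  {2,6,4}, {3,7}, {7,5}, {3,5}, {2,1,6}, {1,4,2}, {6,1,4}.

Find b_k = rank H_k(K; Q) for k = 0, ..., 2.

b_0 = 2, b_1 = 1, b_2 = 1.

Take the total order 1 < 2 < 3 < 4 < 5 < 6 < 7 on the vertex set. Then K (dimension 2) consists of the simplices:

  0-simplices (7): [1], [2], [3], [4], [5], [6], [7]
  1-simplices (9): [1,2], [1,4], [1,6], [2,4], [2,6], [3,5], [3,7], [4,6], [5,7]
  2-simplices (4): [1,2,4], [1,2,6], [1,4,6], [2,4,6]

giving chain groups C_0 ≅ Z^7, C_1 ≅ Z^9, C_2 ≅ Z^4.

Boundary ∂_1: C_1 → C_0 is given by ∂[p,q] = [q] − [p].
This gives a 7×9 integer matrix of rank 5; reducing to Smith normal form yields diagonal entries (1,1,1,1,1).

Boundary ∂_2: C_2 → C_1 sends each 2-simplex [p,q,r] to [q,r] − [p,r] + [p,q]. For instance
  ∂[1,2,4] = [2,4] − [1,4] + [1,2],
  ∂[1,2,6] = [2,6] − [1,6] + [1,2].
This gives a 9×4 integer matrix of rank 3; reducing to Smith normal form yields diagonal entries (1,1,1).

From H_k ≅ ker(∂_k) / im(∂_{k+1}) we obtain:

  H_0: rank C_0 − rank ∂_1 = 7 − 5 = 2, and the invariant factors of ∂_1 are all 1, so H_0 = Z^2.
  H_1: rank ker ∂_1 − rank ∂_2 = (9 − 5) − 3 = 1, and the invariant factors of ∂_2 are all 1, so H_1 = Z.
  H_2: rank ker ∂_2 − rank ∂_3 = (4 − 3) − 0 = 1, and there is no ∂_3, so H_2 = Z.

Hence the Betti numbers are b_0 = 2, b_1 = 1, b_2 = 1.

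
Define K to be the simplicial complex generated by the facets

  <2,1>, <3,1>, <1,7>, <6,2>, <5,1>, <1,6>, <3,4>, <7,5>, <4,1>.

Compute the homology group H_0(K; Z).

K has 7 vertices, 9 edges.
rank ∂_0 = 0, rank ∂_1 = 6 ⇒ b_0 = 7 − 0 − 6 = 1; all invariant factors of ∂_1 are 1 so no torsion. So H_0 ≅ Z.

H_0 ≅ Z.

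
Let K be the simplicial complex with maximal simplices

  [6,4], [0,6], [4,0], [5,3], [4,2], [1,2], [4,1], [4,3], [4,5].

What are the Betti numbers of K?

Order the vertices as 0 < 1 < 2 < 3 < 4 < 5 < 6. Listing each simplex with vertices in this order, K has dimension 1 with simplices:

  0-simplices (7): [0], [1], [2], [3], [4], [5], [6]
  1-simplices (9): [0,4], [0,6], [1,2], [1,4], [2,4], [3,4], [3,5], [4,5], [4,6]

giving chain groups C_0 ≅ Z^7, C_1 ≅ Z^9.

The boundary map ∂_1: C_1 → C_0 is given by ∂[p,q] = [q] − [p].
This gives a 7×9 integer matrix of rank 6; reducing to Smith normal form yields diagonal entries (1,1,1,1,1,1).

From H_k ≅ ker(∂_k) / im(∂_{k+1}) we obtain:

  H_0: rank C_0 − rank ∂_1 = 7 − 6 = 1, and the invariant factors of ∂_1 are all 1, so H_0 ≅ Z.
  H_1: rank ker ∂_1 − rank ∂_2 = (9 − 6) − 0 = 3, and there is no ∂_2, so H_1 ≅ Z^3.

Hence the Betti numbers are b_0 = 1, b_1 = 3.

b_0 = 1, b_1 = 3.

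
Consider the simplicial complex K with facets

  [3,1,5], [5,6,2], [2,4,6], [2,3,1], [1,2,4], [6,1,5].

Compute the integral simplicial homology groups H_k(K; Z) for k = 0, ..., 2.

H_0 = Z,  H_1 = Z,  H_2 = 0.

Order the vertices as 1 < 2 < 3 < 4 < 5 < 6. Listing each simplex with vertices in this order, K has dimension 2 with simplices:

  0-simplices (6): [1], [2], [3], [4], [5], [6]
  1-simplices (12): [1,2], [1,3], [1,4], [1,5], [1,6], [2,3], [2,4], [2,5], [2,6], [3,5], [4,6], [5,6]
  2-simplices (6): [1,2,3], [1,2,4], [1,3,5], [1,5,6], [2,4,6], [2,5,6]

so the chain groups are C_0 ≅ Z^6, C_1 ≅ Z^12, C_2 ≅ Z^6.

∂_1: C_1 → C_0 maps an edge to its endpoints' difference, ∂[p,q] = q − p. For instance
  ∂[1,6] = [6] − [1].
As a 6×12 matrix over Z this has rank 5, with invariant factors (1,1,1,1,1).

The boundary map ∂_2: C_2 → C_1 maps a triangle to the signed sum of its edges. For instance
  ∂[1,5,6] = [5,6] − [1,6] + [1,5],
  ∂[1,2,4] = [2,4] − [1,4] + [1,2].
The 12×6 boundary matrix has rank 6 and Smith normal form diag(1,1,1,1,1,1).

Computing H_k = (kernel of ∂_k) / (image of ∂_{k+1}):

  H_0: rank C_0 − rank ∂_1 = 6 − 5 = 1, and the invariant factors of ∂_1 are all 1, so H_0 ≅ Z.
  H_1: rank ker ∂_1 − rank ∂_2 = (12 − 5) − 6 = 1, and the invariant factors of ∂_2 are all 1, so H_1 ≅ Z.
  H_2: rank ker ∂_2 − rank ∂_3 = (6 − 6) − 0 = 0, and there is no ∂_3, so H_2 ≅ 0.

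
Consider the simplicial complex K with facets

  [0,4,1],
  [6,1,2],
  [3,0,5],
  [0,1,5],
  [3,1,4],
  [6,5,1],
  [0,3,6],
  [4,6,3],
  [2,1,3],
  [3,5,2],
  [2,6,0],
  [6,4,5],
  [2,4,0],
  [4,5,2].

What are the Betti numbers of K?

b_0 = 1, b_1 = 2, b_2 = 1.

K has 7 vertices, 21 edges, 14 triangles.
rank ∂_0 = 0, rank ∂_1 = 6 ⇒ b_0 = 7 − 0 − 6 = 1; all invariant factors of ∂_1 are 1 so no torsion. So H_0 = Z.
rank ∂_1 = 6, rank ∂_2 = 13 ⇒ b_1 = 21 − 6 − 13 = 2; all invariant factors of ∂_2 are 1 so no torsion. So H_1 = Z^2.
rank ∂_2 = 13, rank ∂_3 = 0 ⇒ b_2 = 14 − 13 − 0 = 1. So H_2 = Z.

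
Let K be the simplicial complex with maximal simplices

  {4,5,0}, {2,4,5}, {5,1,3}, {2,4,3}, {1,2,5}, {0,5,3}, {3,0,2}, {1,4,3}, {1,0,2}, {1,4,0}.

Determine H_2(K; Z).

H_2 ≅ 0.

Take the total order 0 < 1 < 2 < 3 < 4 < 5 on the vertex set. Then K (dimension 2) consists of the simplices:

  0-simplices (6): [0], [1], [2], [3], [4], [5]
  1-simplices (15): [0,1], [0,2], [0,3], [0,4], [0,5], [1,2], [1,3], [1,4], [1,5], [2,3], [2,4], [2,5], [3,4], [3,5], [4,5]
  2-simplices (10): [0,1,2], [0,1,4], [0,2,3], [0,3,5], [0,4,5], [1,2,5], [1,3,4], [1,3,5], [2,3,4], [2,4,5]

giving chain groups C_0 ≅ Z^6, C_1 ≅ Z^15, C_2 ≅ Z^10.

Boundary ∂_1: C_1 → C_0 is given by ∂[p,q] = [q] − [p]. For instance
  ∂[4,5] = [5] − [4].
As a 6×15 matrix over Z this has rank 5, with invariant factors (1,1,1,1,1).

∂_2: C_2 → C_1 maps a triangle to the signed sum of its edges. For instance
  ∂[1,2,5] = [2,5] − [1,5] + [1,2],
  ∂[0,4,5] = [4,5] − [0,5] + [0,4].
This gives a 15×10 integer matrix of rank 10; reducing to Smith normal form yields diagonal entries (1,1,1,1,1,1,1,1,1,2).

Now H_k = ker ∂_k / im ∂_{k+1}, so:

  H_2: rank ker ∂_2 − rank ∂_3 = (10 − 10) − 0 = 0, and there is no ∂_3, so H_2 ≅ 0.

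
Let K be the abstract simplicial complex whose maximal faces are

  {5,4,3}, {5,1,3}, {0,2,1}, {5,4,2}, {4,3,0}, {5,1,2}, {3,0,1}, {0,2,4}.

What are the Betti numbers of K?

b_0 = 1, b_1 = 0, b_2 = 1.

Order the vertices as 0 < 1 < 2 < 3 < 4 < 5. Listing each simplex with vertices in this order, K has dimension 2 with simplices:

  0-simplices (6): [0], [1], [2], [3], [4], [5]
  1-simplices (12): [0,1], [0,2], [0,3], [0,4], [1,2], [1,3], [1,5], [2,4], [2,5], [3,4], [3,5], [4,5]
  2-simplices (8): [0,1,2], [0,1,3], [0,2,4], [0,3,4], [1,2,5], [1,3,5], [2,4,5], [3,4,5]

so the chain groups are C_0 ≅ Z^6, C_1 ≅ Z^12, C_2 ≅ Z^8.

Boundary ∂_1: C_1 → C_0 is given by ∂[p,q] = [q] − [p]. For instance
  ∂[0,1] = [1] − [0].
The resulting 6×12 matrix has rank 5, and its Smith normal form has invariant factors (1,1,1,1,1).

Boundary ∂_2: C_2 → C_1 acts by ∂[p,q,r] = [q,r] − [p,r] + [p,q]. For instance
  ∂[0,1,2] = [1,2] − [0,2] + [0,1],
  ∂[2,4,5] = [4,5] − [2,5] + [2,4].
The 12×8 boundary matrix has rank 7 and Smith normal form diag(1,1,1,1,1,1,1).

Now H_k = ker ∂_k / im ∂_{k+1}, so:

  H_0: rank C_0 − rank ∂_1 = 6 − 5 = 1, and the invariant factors of ∂_1 are all 1, so H_0 ≅ Z.
  H_1: rank ker ∂_1 − rank ∂_2 = (12 − 5) − 7 = 0, and the invariant factors of ∂_2 are all 1, so H_1 ≅ 0.
  H_2: rank ker ∂_2 − rank ∂_3 = (8 − 7) − 0 = 1, and there is no ∂_3, so H_2 ≅ Z.

As a check, the Euler characteristic is 6 − 12 + 8 = 2, which agrees with 1 − 0 + 1 = 2.
(K is a triangulation of the 2-sphere S^2.)

Hence the Betti numbers are b_0 = 1, b_1 = 0, b_2 = 1.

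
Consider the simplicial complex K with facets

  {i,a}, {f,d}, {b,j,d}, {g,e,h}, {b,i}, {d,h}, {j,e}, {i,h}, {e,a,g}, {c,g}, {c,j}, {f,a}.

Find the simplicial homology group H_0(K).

Order the vertices as a < b < c < d < e < f < g < h < i < j. Listing each simplex with vertices in this order, K has dimension 2 with simplices:

  0-simplices (10): a, b, c, d, e, f, g, h, i, j
  1-simplices (17): ae, af, ag, ai, bd, bi, bj, cg, cj, df, dh, dj, eg, eh, ej, gh, hi
  2-simplices (3): aeg, bdj, egh

giving chain groups C_0 ≅ Z^10, C_1 ≅ Z^17, C_2 ≅ Z^3.

Boundary ∂_1: C_1 → C_0 is given by ∂[p,q] = [q] − [p].
The resulting 10×17 matrix has rank 9, and its Smith normal form has invariant factors (1,1,1,1,1,1,1,1,1).

Boundary ∂_2: C_2 → C_1 maps a triangle to the signed sum of its edges. For instance
  ∂bdj = dj − bj + bd,
  ∂egh = gh − eh + eg.
The resulting 17×3 matrix has rank 3, and its Smith normal form has invariant factors (1,1,1).

Reading off H_k = ker ∂_k / im ∂_{k+1}:

  H_0: rank C_0 − rank ∂_1 = 10 − 9 = 1, and the invariant factors of ∂_1 are all 1, so H_0 = Z.

H_0 = Z.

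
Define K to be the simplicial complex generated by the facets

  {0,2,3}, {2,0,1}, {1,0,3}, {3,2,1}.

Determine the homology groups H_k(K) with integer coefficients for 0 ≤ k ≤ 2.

H_0 = Z,  H_1 = 0,  H_2 = Z.

K has 4 vertices, 6 edges, 4 triangles.
rank ∂_0 = 0, rank ∂_1 = 3 ⇒ b_0 = 4 − 0 − 3 = 1; all invariant factors of ∂_1 are 1 so no torsion. So H_0 = Z.
rank ∂_1 = 3, rank ∂_2 = 3 ⇒ b_1 = 6 − 3 − 3 = 0; all invariant factors of ∂_2 are 1 so no torsion. So H_1 = 0.
rank ∂_2 = 3, rank ∂_3 = 0 ⇒ b_2 = 4 − 3 − 0 = 1. So H_2 = Z.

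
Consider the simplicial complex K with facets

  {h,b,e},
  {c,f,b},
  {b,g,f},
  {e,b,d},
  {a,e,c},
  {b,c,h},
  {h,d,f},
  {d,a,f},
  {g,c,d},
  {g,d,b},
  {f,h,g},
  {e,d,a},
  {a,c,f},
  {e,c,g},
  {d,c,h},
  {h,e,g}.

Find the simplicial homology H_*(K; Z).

Fix the vertex order a < b < c < d < e < f < g < h and write every simplex with vertices in increasing order. Then dim K = 2 and the simplices of K are:

  0-simplices (8): a, b, c, d, e, f, g, h
  1-simplices (24): ac, ad, ae, af, bc, bd, be, bf, bg, bh, cd, ce, cf, cg, ch, de, df, dg, dh, eg, eh, fg, fh, gh
  2-simplices (16): ace, acf, ade, adf, bcf, bch, bde, bdg, beh, bfg, cdg, cdh, ceg, dfh, egh, fgh

so the chain groups are C_0 ≅ Z^8, C_1 ≅ Z^24, C_2 ≅ Z^16.

Boundary ∂_1: C_1 → C_0 maps an edge to its endpoints' difference, ∂[p,q] = q − p. For instance
  ∂ad = d − a.
This gives a 8×24 integer matrix of rank 7; reducing to Smith normal form yields diagonal entries (1,1,1,1,1,1,1).

Boundary ∂_2: C_2 → C_1 sends each 2-simplex [p,q,r] to [q,r] − [p,r] + [p,q]. For instance
  ∂cdh = dh − ch + cd,
  ∂bcf = cf − bf + bc.
As a 24×16 matrix over Z this has rank 15, with invariant factors (1,1,1,1,1,1,1,1,1,1,1,1,1,1,1).

From H_k ≅ ker(∂_k) / im(∂_{k+1}) we obtain:

  H_0: rank C_0 − rank ∂_1 = 8 − 7 = 1, and the invariant factors of ∂_1 are all 1, so H_0 ≅ Z.
  H_1: rank ker ∂_1 − rank ∂_2 = (24 − 7) − 15 = 2, and the invariant factors of ∂_2 are all 1, so H_1 ≅ Z^2.
  H_2: rank ker ∂_2 − rank ∂_3 = (16 − 15) − 0 = 1, and there is no ∂_3, so H_2 ≅ Z.

H_0 = Z,  H_1 = Z^2,  H_2 = Z.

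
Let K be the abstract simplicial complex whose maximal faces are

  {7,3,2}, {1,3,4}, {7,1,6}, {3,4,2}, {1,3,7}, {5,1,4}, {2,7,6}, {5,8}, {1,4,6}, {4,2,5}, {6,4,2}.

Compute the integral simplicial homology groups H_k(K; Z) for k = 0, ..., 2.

H_0 = Z,  H_1 = 0,  H_2 = Z.

We work with the vertex ordering 1 < 2 < 3 < 4 < 5 < 6 < 7 < 8. The simplices of K, each written with vertices in increasing order, are:

  0-simplices (8): [1], [2], [3], [4], [5], [6], [7], [8]
  1-simplices (16): [1,3], [1,4], [1,5], [1,6], [1,7], [2,3], [2,4], [2,5], [2,6], [2,7], [3,4], [3,7], [4,5], [4,6], [5,8], [6,7]
  2-simplices (10): [1,3,4], [1,3,7], [1,4,5], [1,4,6], [1,6,7], [2,3,4], [2,3,7], [2,4,5], [2,4,6], [2,6,7]

giving chain groups C_0 ≅ Z^8, C_1 ≅ Z^16, C_2 ≅ Z^10.

∂_1: C_1 → C_0 maps an edge to its endpoints' difference, ∂[p,q] = q − p.
This gives a 8×16 integer matrix of rank 7; reducing to Smith normal form yields diagonal entries (1,1,1,1,1,1,1).

The boundary map ∂_2: C_2 → C_1 sends each 2-simplex [p,q,r] to [q,r] − [p,r] + [p,q]. For instance
  ∂[2,3,4] = [3,4] − [2,4] + [2,3],
  ∂[1,4,6] = [4,6] − [1,6] + [1,4].
The 16×10 boundary matrix has rank 9 and Smith normal form diag(1,1,1,1,1,1,1,1,1).

Now H_k = ker ∂_k / im ∂_{k+1}, so:

  H_0: rank C_0 − rank ∂_1 = 8 − 7 = 1, and the invariant factors of ∂_1 are all 1, so H_0 = Z.
  H_1: rank ker ∂_1 − rank ∂_2 = (16 − 7) − 9 = 0, and the invariant factors of ∂_2 are all 1, so H_1 = 0.
  H_2: rank ker ∂_2 − rank ∂_3 = (10 − 9) − 0 = 1, and there is no ∂_3, so H_2 = Z.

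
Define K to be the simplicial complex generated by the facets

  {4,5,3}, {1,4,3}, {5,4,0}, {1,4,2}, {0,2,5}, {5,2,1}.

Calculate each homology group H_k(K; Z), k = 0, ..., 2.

We work with the vertex ordering 0 < 1 < 2 < 3 < 4 < 5. The simplices of K, each written with vertices in increasing order, are:

  0-simplices (6): [0], [1], [2], [3], [4], [5]
  1-simplices (12): [0,2], [0,4], [0,5], [1,2], [1,3], [1,4], [1,5], [2,4], [2,5], [3,4], [3,5], [4,5]
  2-simplices (6): [0,2,5], [0,4,5], [1,2,4], [1,2,5], [1,3,4], [3,4,5]

Hence C_0 ≅ Z^6, C_1 ≅ Z^12, C_2 ≅ Z^6.

Boundary ∂_1: C_1 → C_0 is given by ∂[p,q] = [q] − [p].
This gives a 6×12 integer matrix of rank 5; reducing to Smith normal form yields diagonal entries (1,1,1,1,1).

Boundary ∂_2: C_2 → C_1 maps a triangle to the signed sum of its edges. For instance
  ∂[3,4,5] = [4,5] − [3,5] + [3,4],
  ∂[1,2,4] = [2,4] − [1,4] + [1,2].
As a 12×6 matrix over Z this has rank 6, with invariant factors (1,1,1,1,1,1).

Reading off H_k = ker ∂_k / im ∂_{k+1}:

  H_0: rank C_0 − rank ∂_1 = 6 − 5 = 1, and the invariant factors of ∂_1 are all 1, so H_0 = Z.
  H_1: rank ker ∂_1 − rank ∂_2 = (12 − 5) − 6 = 1, and the invariant factors of ∂_2 are all 1, so H_1 = Z.
  H_2: rank ker ∂_2 − rank ∂_3 = (6 − 6) − 0 = 0, and there is no ∂_3, so H_2 = 0.

As a check, the Euler characteristic is 6 − 12 + 6 = 0, which agrees with 1 − 1 + 0 = 0.

H_0 ≅ Z,  H_1 ≅ Z,  H_2 = 0.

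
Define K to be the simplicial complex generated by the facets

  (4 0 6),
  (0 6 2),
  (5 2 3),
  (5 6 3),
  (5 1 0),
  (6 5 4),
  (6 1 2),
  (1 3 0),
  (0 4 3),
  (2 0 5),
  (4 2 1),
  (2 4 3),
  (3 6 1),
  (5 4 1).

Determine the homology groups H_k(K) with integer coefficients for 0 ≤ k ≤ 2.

K has 7 vertices, 21 edges, 14 triangles.
rank ∂_0 = 0, rank ∂_1 = 6 ⇒ b_0 = 7 − 0 − 6 = 1; all invariant factors of ∂_1 are 1 so no torsion. So H_0 = Z.
rank ∂_1 = 6, rank ∂_2 = 13 ⇒ b_1 = 21 − 6 − 13 = 2; all invariant factors of ∂_2 are 1 so no torsion. So H_1 = Z^2.
rank ∂_2 = 13, rank ∂_3 = 0 ⇒ b_2 = 14 − 13 − 0 = 1. So H_2 = Z.

H_0 ≅ Z,  H_1 ≅ Z^2,  H_2 ≅ Z.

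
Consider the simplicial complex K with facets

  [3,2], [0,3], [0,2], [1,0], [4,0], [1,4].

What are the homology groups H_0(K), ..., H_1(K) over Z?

Order the vertices as 0 < 1 < 2 < 3 < 4. Listing each simplex with vertices in this order, K has dimension 1 with simplices:

  0-simplices (5): [0], [1], [2], [3], [4]
  1-simplices (6): [0,1], [0,2], [0,3], [0,4], [1,4], [2,3]

giving chain groups C_0 ≅ Z^5, C_1 ≅ Z^6.

∂_1: C_1 → C_0 is given by ∂[p,q] = [q] − [p].
The resulting 5×6 matrix has rank 4, and its Smith normal form has invariant factors (1,1,1,1).

Reading off H_k = ker ∂_k / im ∂_{k+1}:

  H_0: rank C_0 − rank ∂_1 = 5 − 4 = 1, and the invariant factors of ∂_1 are all 1, so H_0 ≅ Z.
  H_1: rank ker ∂_1 − rank ∂_2 = (6 − 4) − 0 = 2, and there is no ∂_2, so H_1 ≅ Z^2.

H_0 ≅ Z,  H_1 ≅ Z^2.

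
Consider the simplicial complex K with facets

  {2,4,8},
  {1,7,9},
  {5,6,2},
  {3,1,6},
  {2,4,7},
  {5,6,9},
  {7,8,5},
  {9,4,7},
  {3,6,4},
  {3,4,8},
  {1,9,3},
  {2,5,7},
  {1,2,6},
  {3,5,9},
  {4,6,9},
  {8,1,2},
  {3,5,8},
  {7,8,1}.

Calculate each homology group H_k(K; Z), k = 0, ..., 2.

H_0 = Z,  H_1 = Z ⊕ Z/2Z,  H_2 = 0.

Order the vertices as 1 < 2 < 3 < 4 < 5 < 6 < 7 < 8 < 9. Listing each simplex with vertices in this order, K has dimension 2 with simplices:

  0-simplices (9): [1], [2], [3], [4], [5], [6], [7], [8], [9]
  1-simplices (27): (27 of them)
  2-simplices (18): [1,2,6], [1,2,8], [1,3,6], [1,3,9], [1,7,8], [1,7,9], [2,4,7], [2,4,8], [2,5,6], [2,5,7], [3,4,6], [3,4,8], [3,5,8], [3,5,9], [4,6,9], [4,7,9], [5,6,9], [5,7,8]

giving chain groups C_0 ≅ Z^9, C_1 ≅ Z^27, C_2 ≅ Z^18.

Boundary ∂_1: C_1 → C_0 maps an edge to its endpoints' difference, ∂[p,q] = q − p. For instance
  ∂[6,9] = [9] − [6].
The resulting 9×27 matrix has rank 8, and its Smith normal form has invariant factors (1,1,1,1,1,1,1,1).

Boundary ∂_2: C_2 → C_1 maps a triangle to the signed sum of its edges. For instance
  ∂[2,4,8] = [4,8] − [2,8] + [2,4],
  ∂[3,4,6] = [4,6] − [3,6] + [3,4].
This gives a 27×18 integer matrix of rank 18; reducing to Smith normal form yields diagonal entries (1,1,1,1,1,1,1,1,1,1,1,1,1,1,1,1,1,2).

Now H_k = ker ∂_k / im ∂_{k+1}, so:

  H_0: rank C_0 − rank ∂_1 = 9 − 8 = 1, and the invariant factors of ∂_1 are all 1, so H_0 = Z.
  H_1: rank ker ∂_1 − rank ∂_2 = (27 − 8) − 18 = 1, and ∂_2 has invariant factor 2 > 1, so H_1 = Z ⊕ Z/2Z.
  H_2: rank ker ∂_2 − rank ∂_3 = (18 − 18) − 0 = 0, and there is no ∂_3, so H_2 = 0.

As a check, the Euler characteristic is 9 − 27 + 18 = 0, which agrees with 1 − 1 + 0 = 0.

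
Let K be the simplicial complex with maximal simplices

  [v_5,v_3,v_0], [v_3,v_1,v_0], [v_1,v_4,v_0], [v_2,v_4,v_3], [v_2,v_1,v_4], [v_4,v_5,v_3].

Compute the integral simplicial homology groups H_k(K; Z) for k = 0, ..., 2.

We work with the vertex ordering v_0 < v_1 < v_2 < v_3 < v_4 < v_5. The simplices of K, each written with vertices in increasing order, are:

  0-simplices (6): [v_0], [v_1], [v_2], [v_3], [v_4], [v_5]
  1-simplices (12): [v_0,v_1], [v_0,v_3], [v_0,v_4], [v_0,v_5], [v_1,v_2], [v_1,v_3], [v_1,v_4], [v_2,v_3], [v_2,v_4], [v_3,v_4], [v_3,v_5], [v_4,v_5]
  2-simplices (6): [v_0,v_1,v_3], [v_0,v_1,v_4], [v_0,v_3,v_5], [v_1,v_2,v_4], [v_2,v_3,v_4], [v_3,v_4,v_5]

so the chain groups are C_0 ≅ Z^6, C_1 ≅ Z^12, C_2 ≅ Z^6.

∂_1: C_1 → C_0 sends each edge [p,q] (with p < q) to q − p.
The 6×12 boundary matrix has rank 5 and Smith normal form diag(1,1,1,1,1).

∂_2: C_2 → C_1 acts by ∂[p,q,r] = [q,r] − [p,r] + [p,q]. For instance
  ∂[v_0,v_1,v_4] = [v_1,v_4] − [v_0,v_4] + [v_0,v_1],
  ∂[v_1,v_2,v_4] = [v_2,v_4] − [v_1,v_4] + [v_1,v_2].
The resulting 12×6 matrix has rank 6, and its Smith normal form has invariant factors (1,1,1,1,1,1).

Reading off H_k = ker ∂_k / im ∂_{k+1}:

  H_0: rank C_0 − rank ∂_1 = 6 − 5 = 1, and the invariant factors of ∂_1 are all 1, so H_0 = Z.
  H_1: rank ker ∂_1 − rank ∂_2 = (12 − 5) − 6 = 1, and the invariant factors of ∂_2 are all 1, so H_1 = Z.
  H_2: rank ker ∂_2 − rank ∂_3 = (6 − 6) − 0 = 0, and there is no ∂_3, so H_2 = 0.

(K is a triangulation of the cylinder S^1 x I.)

H_0 = Z,  H_1 = Z,  H_2 = 0.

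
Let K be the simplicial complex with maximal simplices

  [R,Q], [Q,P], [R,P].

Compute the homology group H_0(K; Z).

H_0 ≅ Z.

Take the total order P < Q < R on the vertex set. Then K (dimension 1) consists of the simplices:

  0-simplices (3): P, Q, R
  1-simplices (3): PQ, PR, QR

giving chain groups C_0 ≅ Z^3, C_1 ≅ Z^3.

The boundary map ∂_1: C_1 → C_0 maps an edge to its endpoints' difference, ∂[p,q] = q − p.
The 3×3 boundary matrix has rank 2 and Smith normal form diag(1,1).

From H_k ≅ ker(∂_k) / im(∂_{k+1}) we obtain:

  H_0: rank C_0 − rank ∂_1 = 3 − 2 = 1, and the invariant factors of ∂_1 are all 1, so H_0 = Z.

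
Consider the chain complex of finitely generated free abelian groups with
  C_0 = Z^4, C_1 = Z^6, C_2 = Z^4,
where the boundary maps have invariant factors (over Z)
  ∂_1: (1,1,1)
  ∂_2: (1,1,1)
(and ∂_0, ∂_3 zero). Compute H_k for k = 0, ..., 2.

H_0: b_0 = 4 − 0 − 3 = 1; torsion from ∂_1 factors > 1: none. So H_0 ≅ Z.
H_1: b_1 = 6 − 3 − 3 = 0; torsion from ∂_2 factors > 1: none. So H_1 ≅ 0.
H_2: b_2 = 4 − 3 − 0 = 1; torsion from ∂_3 factors > 1: none. So H_2 ≅ Z.

H_0 ≅ Z,  H_1 = 0,  H_2 ≅ Z.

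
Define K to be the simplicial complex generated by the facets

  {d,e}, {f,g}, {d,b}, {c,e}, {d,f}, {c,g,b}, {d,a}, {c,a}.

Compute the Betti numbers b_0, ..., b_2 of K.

b_0 = 1, b_1 = 3, b_2 = 0.

Take the total order a < b < c < d < e < f < g on the vertex set. Then K (dimension 2) consists of the simplices:

  0-simplices (7): a, b, c, d, e, f, g
  1-simplices (10): ac, ad, bc, bd, bg, ce, cg, de, df, fg
  2-simplices (1): bcg

so the chain groups are C_0 ≅ Z^7, C_1 ≅ Z^10, C_2 ≅ Z^1.

The boundary map ∂_1: C_1 → C_0 maps an edge to its endpoints' difference, ∂[p,q] = q − p.
This gives a 7×10 integer matrix of rank 6; reducing to Smith normal form yields diagonal entries (1,1,1,1,1,1).

∂_2: C_2 → C_1 maps a triangle to the signed sum of its edges. For instance
  ∂bcg = cg − bg + bc.
The resulting 10×1 matrix has rank 1, and its Smith normal form has invariant factors (1).

Computing H_k = (kernel of ∂_k) / (image of ∂_{k+1}):

  H_0: rank C_0 − rank ∂_1 = 7 − 6 = 1, and the invariant factors of ∂_1 are all 1, so H_0 ≅ Z.
  H_1: rank ker ∂_1 − rank ∂_2 = (10 − 6) − 1 = 3, and the invariant factors of ∂_2 are all 1, so H_1 ≅ Z^3.
  H_2: rank ker ∂_2 − rank ∂_3 = (1 − 1) − 0 = 0, and there is no ∂_3, so H_2 ≅ 0.

As a check, the Euler characteristic is 7 − 10 + 1 = -2, which agrees with 1 − 3 + 0 = -2.

Hence the Betti numbers are b_0 = 1, b_1 = 3, b_2 = 0.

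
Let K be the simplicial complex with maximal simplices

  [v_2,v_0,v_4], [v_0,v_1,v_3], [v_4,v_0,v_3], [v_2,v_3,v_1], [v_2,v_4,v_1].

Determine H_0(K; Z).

H_0 = Z.

Take the total order v_0 < v_1 < v_2 < v_3 < v_4 on the vertex set. Then K (dimension 2) consists of the simplices:

  0-simplices (5): [v_0], [v_1], [v_2], [v_3], [v_4]
  1-simplices (10): [v_0,v_1], [v_0,v_2], [v_0,v_3], [v_0,v_4], [v_1,v_2], [v_1,v_3], [v_1,v_4], [v_2,v_3], [v_2,v_4], [v_3,v_4]
  2-simplices (5): [v_0,v_1,v_3], [v_0,v_2,v_4], [v_0,v_3,v_4], [v_1,v_2,v_3], [v_1,v_2,v_4]

so the chain groups are C_0 ≅ Z^5, C_1 ≅ Z^10, C_2 ≅ Z^5.

Boundary ∂_1: C_1 → C_0 sends each edge [p,q] (with p < q) to q − p.
The 5×10 boundary matrix has rank 4 and Smith normal form diag(1,1,1,1).

∂_2: C_2 → C_1 sends each 2-simplex [p,q,r] to [q,r] − [p,r] + [p,q]. For instance
  ∂[v_0,v_1,v_3] = [v_1,v_3] − [v_0,v_3] + [v_0,v_1],
  ∂[v_0,v_3,v_4] = [v_3,v_4] − [v_0,v_4] + [v_0,v_3].
As a 10×5 matrix over Z this has rank 5, with invariant factors (1,1,1,1,1).

Now H_k = ker ∂_k / im ∂_{k+1}, so:

  H_0: rank C_0 − rank ∂_1 = 5 − 4 = 1, and the invariant factors of ∂_1 are all 1, so H_0 ≅ Z.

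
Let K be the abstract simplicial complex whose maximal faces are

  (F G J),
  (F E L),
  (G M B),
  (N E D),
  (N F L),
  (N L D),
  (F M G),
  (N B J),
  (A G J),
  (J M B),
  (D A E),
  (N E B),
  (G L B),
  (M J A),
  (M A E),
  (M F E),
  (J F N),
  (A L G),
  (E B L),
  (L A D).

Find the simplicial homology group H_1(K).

H_1 ≅ Z ⊕ Z/2.

We work with the vertex ordering A < B < D < E < F < G < J < L < M < N. The simplices of K, each written with vertices in increasing order, are:

  0-simplices (10): A, B, D, E, F, G, J, L, M, N
  1-simplices (30): AD, AE, AG, AJ, AL, AM, BE, BG, BJ, BL, BM, BN, DE, DL, DN, EF, EL, EM, EN, FG, FJ, FL, FM, FN, GJ, GL, GM, JM, JN, LN
  2-simplices (20): ADE, ADL, AEM, AGJ, AGL, AJM, BEL, BEN, BGL, BGM, BJM, BJN, DEN, DLN, EFL, EFM, FGJ, FGM, FJN, FLN

Hence C_0 ≅ Z^10, C_1 ≅ Z^30, C_2 ≅ Z^20.

Boundary ∂_1: C_1 → C_0 is given by ∂[p,q] = [q] − [p].
The resulting 10×30 matrix has rank 9, and its Smith normal form has invariant factors (1,1,1,1,1,1,1,1,1).

∂_2: C_2 → C_1 maps a triangle to the signed sum of its edges. For instance
  ∂AEM = EM − AM + AE,
  ∂FGJ = GJ − FJ + FG.
This gives a 30×20 integer matrix of rank 20; reducing to Smith normal form yields diagonal entries (1,1,1,1,1,1,1,1,1,1,1,1,1,1,1,1,1,1,1,2).

Now H_k = ker ∂_k / im ∂_{k+1}, so:

  H_1: rank ker ∂_1 − rank ∂_2 = (30 − 9) − 20 = 1, and ∂_2 has invariant factor 2 > 1, so H_1 ≅ Z ⊕ Z/2.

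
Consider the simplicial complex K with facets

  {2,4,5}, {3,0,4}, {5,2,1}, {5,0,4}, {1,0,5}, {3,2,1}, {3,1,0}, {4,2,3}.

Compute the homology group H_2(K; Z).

We work with the vertex ordering 0 < 1 < 2 < 3 < 4 < 5. The simplices of K, each written with vertices in increasing order, are:

  0-simplices (6): [0], [1], [2], [3], [4], [5]
  1-simplices (12): [0,1], [0,3], [0,4], [0,5], [1,2], [1,3], [1,5], [2,3], [2,4], [2,5], [3,4], [4,5]
  2-simplices (8): [0,1,3], [0,1,5], [0,3,4], [0,4,5], [1,2,3], [1,2,5], [2,3,4], [2,4,5]

giving chain groups C_0 ≅ Z^6, C_1 ≅ Z^12, C_2 ≅ Z^8.

Boundary ∂_1: C_1 → C_0 is given by ∂[p,q] = [q] − [p]. For instance
  ∂[4,5] = [5] − [4].
The 6×12 boundary matrix has rank 5 and Smith normal form diag(1,1,1,1,1).

Boundary ∂_2: C_2 → C_1 acts by ∂[p,q,r] = [q,r] − [p,r] + [p,q]. For instance
  ∂[0,3,4] = [3,4] − [0,4] + [0,3],
  ∂[2,4,5] = [4,5] − [2,5] + [2,4].
The 12×8 boundary matrix has rank 7 and Smith normal form diag(1,1,1,1,1,1,1).

Now H_k = ker ∂_k / im ∂_{k+1}, so:

  H_2: rank ker ∂_2 − rank ∂_3 = (8 − 7) − 0 = 1, and there is no ∂_3, so H_2 = Z.

H_2 ≅ Z.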